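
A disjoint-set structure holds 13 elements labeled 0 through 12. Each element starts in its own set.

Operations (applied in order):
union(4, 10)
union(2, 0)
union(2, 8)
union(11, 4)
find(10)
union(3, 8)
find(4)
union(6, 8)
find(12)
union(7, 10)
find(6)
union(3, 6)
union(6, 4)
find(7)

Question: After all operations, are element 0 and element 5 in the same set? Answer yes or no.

Step 1: union(4, 10) -> merged; set of 4 now {4, 10}
Step 2: union(2, 0) -> merged; set of 2 now {0, 2}
Step 3: union(2, 8) -> merged; set of 2 now {0, 2, 8}
Step 4: union(11, 4) -> merged; set of 11 now {4, 10, 11}
Step 5: find(10) -> no change; set of 10 is {4, 10, 11}
Step 6: union(3, 8) -> merged; set of 3 now {0, 2, 3, 8}
Step 7: find(4) -> no change; set of 4 is {4, 10, 11}
Step 8: union(6, 8) -> merged; set of 6 now {0, 2, 3, 6, 8}
Step 9: find(12) -> no change; set of 12 is {12}
Step 10: union(7, 10) -> merged; set of 7 now {4, 7, 10, 11}
Step 11: find(6) -> no change; set of 6 is {0, 2, 3, 6, 8}
Step 12: union(3, 6) -> already same set; set of 3 now {0, 2, 3, 6, 8}
Step 13: union(6, 4) -> merged; set of 6 now {0, 2, 3, 4, 6, 7, 8, 10, 11}
Step 14: find(7) -> no change; set of 7 is {0, 2, 3, 4, 6, 7, 8, 10, 11}
Set of 0: {0, 2, 3, 4, 6, 7, 8, 10, 11}; 5 is not a member.

Answer: no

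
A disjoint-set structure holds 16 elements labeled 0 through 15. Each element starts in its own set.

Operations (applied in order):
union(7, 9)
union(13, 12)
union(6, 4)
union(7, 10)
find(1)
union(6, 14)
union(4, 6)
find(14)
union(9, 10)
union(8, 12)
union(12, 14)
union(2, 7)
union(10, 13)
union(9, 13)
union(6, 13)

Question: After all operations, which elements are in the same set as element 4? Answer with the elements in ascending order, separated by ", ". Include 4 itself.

Step 1: union(7, 9) -> merged; set of 7 now {7, 9}
Step 2: union(13, 12) -> merged; set of 13 now {12, 13}
Step 3: union(6, 4) -> merged; set of 6 now {4, 6}
Step 4: union(7, 10) -> merged; set of 7 now {7, 9, 10}
Step 5: find(1) -> no change; set of 1 is {1}
Step 6: union(6, 14) -> merged; set of 6 now {4, 6, 14}
Step 7: union(4, 6) -> already same set; set of 4 now {4, 6, 14}
Step 8: find(14) -> no change; set of 14 is {4, 6, 14}
Step 9: union(9, 10) -> already same set; set of 9 now {7, 9, 10}
Step 10: union(8, 12) -> merged; set of 8 now {8, 12, 13}
Step 11: union(12, 14) -> merged; set of 12 now {4, 6, 8, 12, 13, 14}
Step 12: union(2, 7) -> merged; set of 2 now {2, 7, 9, 10}
Step 13: union(10, 13) -> merged; set of 10 now {2, 4, 6, 7, 8, 9, 10, 12, 13, 14}
Step 14: union(9, 13) -> already same set; set of 9 now {2, 4, 6, 7, 8, 9, 10, 12, 13, 14}
Step 15: union(6, 13) -> already same set; set of 6 now {2, 4, 6, 7, 8, 9, 10, 12, 13, 14}
Component of 4: {2, 4, 6, 7, 8, 9, 10, 12, 13, 14}

Answer: 2, 4, 6, 7, 8, 9, 10, 12, 13, 14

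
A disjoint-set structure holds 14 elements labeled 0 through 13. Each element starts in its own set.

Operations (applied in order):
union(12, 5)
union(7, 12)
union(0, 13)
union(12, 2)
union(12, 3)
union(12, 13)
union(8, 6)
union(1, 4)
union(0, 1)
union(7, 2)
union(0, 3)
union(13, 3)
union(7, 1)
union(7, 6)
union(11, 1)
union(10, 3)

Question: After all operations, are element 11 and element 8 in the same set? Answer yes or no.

Step 1: union(12, 5) -> merged; set of 12 now {5, 12}
Step 2: union(7, 12) -> merged; set of 7 now {5, 7, 12}
Step 3: union(0, 13) -> merged; set of 0 now {0, 13}
Step 4: union(12, 2) -> merged; set of 12 now {2, 5, 7, 12}
Step 5: union(12, 3) -> merged; set of 12 now {2, 3, 5, 7, 12}
Step 6: union(12, 13) -> merged; set of 12 now {0, 2, 3, 5, 7, 12, 13}
Step 7: union(8, 6) -> merged; set of 8 now {6, 8}
Step 8: union(1, 4) -> merged; set of 1 now {1, 4}
Step 9: union(0, 1) -> merged; set of 0 now {0, 1, 2, 3, 4, 5, 7, 12, 13}
Step 10: union(7, 2) -> already same set; set of 7 now {0, 1, 2, 3, 4, 5, 7, 12, 13}
Step 11: union(0, 3) -> already same set; set of 0 now {0, 1, 2, 3, 4, 5, 7, 12, 13}
Step 12: union(13, 3) -> already same set; set of 13 now {0, 1, 2, 3, 4, 5, 7, 12, 13}
Step 13: union(7, 1) -> already same set; set of 7 now {0, 1, 2, 3, 4, 5, 7, 12, 13}
Step 14: union(7, 6) -> merged; set of 7 now {0, 1, 2, 3, 4, 5, 6, 7, 8, 12, 13}
Step 15: union(11, 1) -> merged; set of 11 now {0, 1, 2, 3, 4, 5, 6, 7, 8, 11, 12, 13}
Step 16: union(10, 3) -> merged; set of 10 now {0, 1, 2, 3, 4, 5, 6, 7, 8, 10, 11, 12, 13}
Set of 11: {0, 1, 2, 3, 4, 5, 6, 7, 8, 10, 11, 12, 13}; 8 is a member.

Answer: yes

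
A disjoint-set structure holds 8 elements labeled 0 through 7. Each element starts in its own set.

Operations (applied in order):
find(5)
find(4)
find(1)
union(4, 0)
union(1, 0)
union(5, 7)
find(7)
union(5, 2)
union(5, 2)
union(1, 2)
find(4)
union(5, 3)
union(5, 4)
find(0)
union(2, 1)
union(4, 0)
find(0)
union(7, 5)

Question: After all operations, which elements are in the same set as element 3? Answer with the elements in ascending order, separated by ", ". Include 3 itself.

Answer: 0, 1, 2, 3, 4, 5, 7

Derivation:
Step 1: find(5) -> no change; set of 5 is {5}
Step 2: find(4) -> no change; set of 4 is {4}
Step 3: find(1) -> no change; set of 1 is {1}
Step 4: union(4, 0) -> merged; set of 4 now {0, 4}
Step 5: union(1, 0) -> merged; set of 1 now {0, 1, 4}
Step 6: union(5, 7) -> merged; set of 5 now {5, 7}
Step 7: find(7) -> no change; set of 7 is {5, 7}
Step 8: union(5, 2) -> merged; set of 5 now {2, 5, 7}
Step 9: union(5, 2) -> already same set; set of 5 now {2, 5, 7}
Step 10: union(1, 2) -> merged; set of 1 now {0, 1, 2, 4, 5, 7}
Step 11: find(4) -> no change; set of 4 is {0, 1, 2, 4, 5, 7}
Step 12: union(5, 3) -> merged; set of 5 now {0, 1, 2, 3, 4, 5, 7}
Step 13: union(5, 4) -> already same set; set of 5 now {0, 1, 2, 3, 4, 5, 7}
Step 14: find(0) -> no change; set of 0 is {0, 1, 2, 3, 4, 5, 7}
Step 15: union(2, 1) -> already same set; set of 2 now {0, 1, 2, 3, 4, 5, 7}
Step 16: union(4, 0) -> already same set; set of 4 now {0, 1, 2, 3, 4, 5, 7}
Step 17: find(0) -> no change; set of 0 is {0, 1, 2, 3, 4, 5, 7}
Step 18: union(7, 5) -> already same set; set of 7 now {0, 1, 2, 3, 4, 5, 7}
Component of 3: {0, 1, 2, 3, 4, 5, 7}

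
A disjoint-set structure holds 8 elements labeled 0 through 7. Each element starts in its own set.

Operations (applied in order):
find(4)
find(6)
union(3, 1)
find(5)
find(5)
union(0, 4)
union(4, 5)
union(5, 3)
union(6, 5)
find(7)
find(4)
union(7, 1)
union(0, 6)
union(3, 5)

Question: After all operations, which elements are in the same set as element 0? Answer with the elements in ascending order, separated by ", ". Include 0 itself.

Answer: 0, 1, 3, 4, 5, 6, 7

Derivation:
Step 1: find(4) -> no change; set of 4 is {4}
Step 2: find(6) -> no change; set of 6 is {6}
Step 3: union(3, 1) -> merged; set of 3 now {1, 3}
Step 4: find(5) -> no change; set of 5 is {5}
Step 5: find(5) -> no change; set of 5 is {5}
Step 6: union(0, 4) -> merged; set of 0 now {0, 4}
Step 7: union(4, 5) -> merged; set of 4 now {0, 4, 5}
Step 8: union(5, 3) -> merged; set of 5 now {0, 1, 3, 4, 5}
Step 9: union(6, 5) -> merged; set of 6 now {0, 1, 3, 4, 5, 6}
Step 10: find(7) -> no change; set of 7 is {7}
Step 11: find(4) -> no change; set of 4 is {0, 1, 3, 4, 5, 6}
Step 12: union(7, 1) -> merged; set of 7 now {0, 1, 3, 4, 5, 6, 7}
Step 13: union(0, 6) -> already same set; set of 0 now {0, 1, 3, 4, 5, 6, 7}
Step 14: union(3, 5) -> already same set; set of 3 now {0, 1, 3, 4, 5, 6, 7}
Component of 0: {0, 1, 3, 4, 5, 6, 7}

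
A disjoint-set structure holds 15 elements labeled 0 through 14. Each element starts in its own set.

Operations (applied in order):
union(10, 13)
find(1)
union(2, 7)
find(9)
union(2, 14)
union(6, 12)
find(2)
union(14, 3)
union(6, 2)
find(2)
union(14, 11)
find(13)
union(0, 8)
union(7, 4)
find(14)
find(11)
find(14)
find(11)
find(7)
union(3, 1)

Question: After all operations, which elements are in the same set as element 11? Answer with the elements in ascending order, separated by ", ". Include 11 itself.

Answer: 1, 2, 3, 4, 6, 7, 11, 12, 14

Derivation:
Step 1: union(10, 13) -> merged; set of 10 now {10, 13}
Step 2: find(1) -> no change; set of 1 is {1}
Step 3: union(2, 7) -> merged; set of 2 now {2, 7}
Step 4: find(9) -> no change; set of 9 is {9}
Step 5: union(2, 14) -> merged; set of 2 now {2, 7, 14}
Step 6: union(6, 12) -> merged; set of 6 now {6, 12}
Step 7: find(2) -> no change; set of 2 is {2, 7, 14}
Step 8: union(14, 3) -> merged; set of 14 now {2, 3, 7, 14}
Step 9: union(6, 2) -> merged; set of 6 now {2, 3, 6, 7, 12, 14}
Step 10: find(2) -> no change; set of 2 is {2, 3, 6, 7, 12, 14}
Step 11: union(14, 11) -> merged; set of 14 now {2, 3, 6, 7, 11, 12, 14}
Step 12: find(13) -> no change; set of 13 is {10, 13}
Step 13: union(0, 8) -> merged; set of 0 now {0, 8}
Step 14: union(7, 4) -> merged; set of 7 now {2, 3, 4, 6, 7, 11, 12, 14}
Step 15: find(14) -> no change; set of 14 is {2, 3, 4, 6, 7, 11, 12, 14}
Step 16: find(11) -> no change; set of 11 is {2, 3, 4, 6, 7, 11, 12, 14}
Step 17: find(14) -> no change; set of 14 is {2, 3, 4, 6, 7, 11, 12, 14}
Step 18: find(11) -> no change; set of 11 is {2, 3, 4, 6, 7, 11, 12, 14}
Step 19: find(7) -> no change; set of 7 is {2, 3, 4, 6, 7, 11, 12, 14}
Step 20: union(3, 1) -> merged; set of 3 now {1, 2, 3, 4, 6, 7, 11, 12, 14}
Component of 11: {1, 2, 3, 4, 6, 7, 11, 12, 14}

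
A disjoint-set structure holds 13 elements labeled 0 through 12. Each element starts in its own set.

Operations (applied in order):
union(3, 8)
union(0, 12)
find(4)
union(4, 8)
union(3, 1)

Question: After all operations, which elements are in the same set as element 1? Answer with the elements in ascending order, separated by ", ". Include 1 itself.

Step 1: union(3, 8) -> merged; set of 3 now {3, 8}
Step 2: union(0, 12) -> merged; set of 0 now {0, 12}
Step 3: find(4) -> no change; set of 4 is {4}
Step 4: union(4, 8) -> merged; set of 4 now {3, 4, 8}
Step 5: union(3, 1) -> merged; set of 3 now {1, 3, 4, 8}
Component of 1: {1, 3, 4, 8}

Answer: 1, 3, 4, 8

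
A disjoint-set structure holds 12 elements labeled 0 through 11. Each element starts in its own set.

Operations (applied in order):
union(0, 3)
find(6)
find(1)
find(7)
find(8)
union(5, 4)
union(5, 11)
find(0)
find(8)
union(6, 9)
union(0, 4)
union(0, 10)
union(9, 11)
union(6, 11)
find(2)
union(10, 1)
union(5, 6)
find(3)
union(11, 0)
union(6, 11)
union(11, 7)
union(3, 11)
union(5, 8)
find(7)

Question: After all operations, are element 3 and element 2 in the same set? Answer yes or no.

Answer: no

Derivation:
Step 1: union(0, 3) -> merged; set of 0 now {0, 3}
Step 2: find(6) -> no change; set of 6 is {6}
Step 3: find(1) -> no change; set of 1 is {1}
Step 4: find(7) -> no change; set of 7 is {7}
Step 5: find(8) -> no change; set of 8 is {8}
Step 6: union(5, 4) -> merged; set of 5 now {4, 5}
Step 7: union(5, 11) -> merged; set of 5 now {4, 5, 11}
Step 8: find(0) -> no change; set of 0 is {0, 3}
Step 9: find(8) -> no change; set of 8 is {8}
Step 10: union(6, 9) -> merged; set of 6 now {6, 9}
Step 11: union(0, 4) -> merged; set of 0 now {0, 3, 4, 5, 11}
Step 12: union(0, 10) -> merged; set of 0 now {0, 3, 4, 5, 10, 11}
Step 13: union(9, 11) -> merged; set of 9 now {0, 3, 4, 5, 6, 9, 10, 11}
Step 14: union(6, 11) -> already same set; set of 6 now {0, 3, 4, 5, 6, 9, 10, 11}
Step 15: find(2) -> no change; set of 2 is {2}
Step 16: union(10, 1) -> merged; set of 10 now {0, 1, 3, 4, 5, 6, 9, 10, 11}
Step 17: union(5, 6) -> already same set; set of 5 now {0, 1, 3, 4, 5, 6, 9, 10, 11}
Step 18: find(3) -> no change; set of 3 is {0, 1, 3, 4, 5, 6, 9, 10, 11}
Step 19: union(11, 0) -> already same set; set of 11 now {0, 1, 3, 4, 5, 6, 9, 10, 11}
Step 20: union(6, 11) -> already same set; set of 6 now {0, 1, 3, 4, 5, 6, 9, 10, 11}
Step 21: union(11, 7) -> merged; set of 11 now {0, 1, 3, 4, 5, 6, 7, 9, 10, 11}
Step 22: union(3, 11) -> already same set; set of 3 now {0, 1, 3, 4, 5, 6, 7, 9, 10, 11}
Step 23: union(5, 8) -> merged; set of 5 now {0, 1, 3, 4, 5, 6, 7, 8, 9, 10, 11}
Step 24: find(7) -> no change; set of 7 is {0, 1, 3, 4, 5, 6, 7, 8, 9, 10, 11}
Set of 3: {0, 1, 3, 4, 5, 6, 7, 8, 9, 10, 11}; 2 is not a member.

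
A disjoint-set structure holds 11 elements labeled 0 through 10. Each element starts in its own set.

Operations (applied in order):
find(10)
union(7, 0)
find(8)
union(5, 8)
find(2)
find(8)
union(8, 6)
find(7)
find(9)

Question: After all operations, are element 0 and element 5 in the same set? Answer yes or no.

Step 1: find(10) -> no change; set of 10 is {10}
Step 2: union(7, 0) -> merged; set of 7 now {0, 7}
Step 3: find(8) -> no change; set of 8 is {8}
Step 4: union(5, 8) -> merged; set of 5 now {5, 8}
Step 5: find(2) -> no change; set of 2 is {2}
Step 6: find(8) -> no change; set of 8 is {5, 8}
Step 7: union(8, 6) -> merged; set of 8 now {5, 6, 8}
Step 8: find(7) -> no change; set of 7 is {0, 7}
Step 9: find(9) -> no change; set of 9 is {9}
Set of 0: {0, 7}; 5 is not a member.

Answer: no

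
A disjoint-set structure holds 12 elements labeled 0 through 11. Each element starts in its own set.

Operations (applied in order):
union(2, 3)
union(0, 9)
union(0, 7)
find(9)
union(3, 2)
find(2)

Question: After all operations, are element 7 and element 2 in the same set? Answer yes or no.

Step 1: union(2, 3) -> merged; set of 2 now {2, 3}
Step 2: union(0, 9) -> merged; set of 0 now {0, 9}
Step 3: union(0, 7) -> merged; set of 0 now {0, 7, 9}
Step 4: find(9) -> no change; set of 9 is {0, 7, 9}
Step 5: union(3, 2) -> already same set; set of 3 now {2, 3}
Step 6: find(2) -> no change; set of 2 is {2, 3}
Set of 7: {0, 7, 9}; 2 is not a member.

Answer: no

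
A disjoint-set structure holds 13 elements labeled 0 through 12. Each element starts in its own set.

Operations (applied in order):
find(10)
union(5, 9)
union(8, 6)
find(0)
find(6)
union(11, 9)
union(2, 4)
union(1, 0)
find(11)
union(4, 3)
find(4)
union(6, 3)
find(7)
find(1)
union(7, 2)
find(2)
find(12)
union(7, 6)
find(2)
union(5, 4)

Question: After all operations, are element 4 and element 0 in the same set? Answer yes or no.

Answer: no

Derivation:
Step 1: find(10) -> no change; set of 10 is {10}
Step 2: union(5, 9) -> merged; set of 5 now {5, 9}
Step 3: union(8, 6) -> merged; set of 8 now {6, 8}
Step 4: find(0) -> no change; set of 0 is {0}
Step 5: find(6) -> no change; set of 6 is {6, 8}
Step 6: union(11, 9) -> merged; set of 11 now {5, 9, 11}
Step 7: union(2, 4) -> merged; set of 2 now {2, 4}
Step 8: union(1, 0) -> merged; set of 1 now {0, 1}
Step 9: find(11) -> no change; set of 11 is {5, 9, 11}
Step 10: union(4, 3) -> merged; set of 4 now {2, 3, 4}
Step 11: find(4) -> no change; set of 4 is {2, 3, 4}
Step 12: union(6, 3) -> merged; set of 6 now {2, 3, 4, 6, 8}
Step 13: find(7) -> no change; set of 7 is {7}
Step 14: find(1) -> no change; set of 1 is {0, 1}
Step 15: union(7, 2) -> merged; set of 7 now {2, 3, 4, 6, 7, 8}
Step 16: find(2) -> no change; set of 2 is {2, 3, 4, 6, 7, 8}
Step 17: find(12) -> no change; set of 12 is {12}
Step 18: union(7, 6) -> already same set; set of 7 now {2, 3, 4, 6, 7, 8}
Step 19: find(2) -> no change; set of 2 is {2, 3, 4, 6, 7, 8}
Step 20: union(5, 4) -> merged; set of 5 now {2, 3, 4, 5, 6, 7, 8, 9, 11}
Set of 4: {2, 3, 4, 5, 6, 7, 8, 9, 11}; 0 is not a member.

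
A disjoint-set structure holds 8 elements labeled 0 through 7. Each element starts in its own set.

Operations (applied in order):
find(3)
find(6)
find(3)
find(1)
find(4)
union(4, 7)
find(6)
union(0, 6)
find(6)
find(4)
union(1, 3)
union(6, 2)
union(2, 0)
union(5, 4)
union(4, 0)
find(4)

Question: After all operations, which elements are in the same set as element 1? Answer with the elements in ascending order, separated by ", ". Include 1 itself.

Step 1: find(3) -> no change; set of 3 is {3}
Step 2: find(6) -> no change; set of 6 is {6}
Step 3: find(3) -> no change; set of 3 is {3}
Step 4: find(1) -> no change; set of 1 is {1}
Step 5: find(4) -> no change; set of 4 is {4}
Step 6: union(4, 7) -> merged; set of 4 now {4, 7}
Step 7: find(6) -> no change; set of 6 is {6}
Step 8: union(0, 6) -> merged; set of 0 now {0, 6}
Step 9: find(6) -> no change; set of 6 is {0, 6}
Step 10: find(4) -> no change; set of 4 is {4, 7}
Step 11: union(1, 3) -> merged; set of 1 now {1, 3}
Step 12: union(6, 2) -> merged; set of 6 now {0, 2, 6}
Step 13: union(2, 0) -> already same set; set of 2 now {0, 2, 6}
Step 14: union(5, 4) -> merged; set of 5 now {4, 5, 7}
Step 15: union(4, 0) -> merged; set of 4 now {0, 2, 4, 5, 6, 7}
Step 16: find(4) -> no change; set of 4 is {0, 2, 4, 5, 6, 7}
Component of 1: {1, 3}

Answer: 1, 3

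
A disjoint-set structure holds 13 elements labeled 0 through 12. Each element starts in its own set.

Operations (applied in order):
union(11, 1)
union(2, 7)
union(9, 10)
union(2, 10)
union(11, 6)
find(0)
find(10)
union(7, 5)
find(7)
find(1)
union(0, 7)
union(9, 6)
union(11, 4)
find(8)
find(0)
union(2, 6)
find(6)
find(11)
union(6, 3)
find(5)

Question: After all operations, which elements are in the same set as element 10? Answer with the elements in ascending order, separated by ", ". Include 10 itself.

Step 1: union(11, 1) -> merged; set of 11 now {1, 11}
Step 2: union(2, 7) -> merged; set of 2 now {2, 7}
Step 3: union(9, 10) -> merged; set of 9 now {9, 10}
Step 4: union(2, 10) -> merged; set of 2 now {2, 7, 9, 10}
Step 5: union(11, 6) -> merged; set of 11 now {1, 6, 11}
Step 6: find(0) -> no change; set of 0 is {0}
Step 7: find(10) -> no change; set of 10 is {2, 7, 9, 10}
Step 8: union(7, 5) -> merged; set of 7 now {2, 5, 7, 9, 10}
Step 9: find(7) -> no change; set of 7 is {2, 5, 7, 9, 10}
Step 10: find(1) -> no change; set of 1 is {1, 6, 11}
Step 11: union(0, 7) -> merged; set of 0 now {0, 2, 5, 7, 9, 10}
Step 12: union(9, 6) -> merged; set of 9 now {0, 1, 2, 5, 6, 7, 9, 10, 11}
Step 13: union(11, 4) -> merged; set of 11 now {0, 1, 2, 4, 5, 6, 7, 9, 10, 11}
Step 14: find(8) -> no change; set of 8 is {8}
Step 15: find(0) -> no change; set of 0 is {0, 1, 2, 4, 5, 6, 7, 9, 10, 11}
Step 16: union(2, 6) -> already same set; set of 2 now {0, 1, 2, 4, 5, 6, 7, 9, 10, 11}
Step 17: find(6) -> no change; set of 6 is {0, 1, 2, 4, 5, 6, 7, 9, 10, 11}
Step 18: find(11) -> no change; set of 11 is {0, 1, 2, 4, 5, 6, 7, 9, 10, 11}
Step 19: union(6, 3) -> merged; set of 6 now {0, 1, 2, 3, 4, 5, 6, 7, 9, 10, 11}
Step 20: find(5) -> no change; set of 5 is {0, 1, 2, 3, 4, 5, 6, 7, 9, 10, 11}
Component of 10: {0, 1, 2, 3, 4, 5, 6, 7, 9, 10, 11}

Answer: 0, 1, 2, 3, 4, 5, 6, 7, 9, 10, 11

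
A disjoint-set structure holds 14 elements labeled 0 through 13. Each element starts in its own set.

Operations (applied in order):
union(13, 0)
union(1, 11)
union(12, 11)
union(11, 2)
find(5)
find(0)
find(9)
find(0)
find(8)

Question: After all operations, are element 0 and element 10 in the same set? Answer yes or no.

Answer: no

Derivation:
Step 1: union(13, 0) -> merged; set of 13 now {0, 13}
Step 2: union(1, 11) -> merged; set of 1 now {1, 11}
Step 3: union(12, 11) -> merged; set of 12 now {1, 11, 12}
Step 4: union(11, 2) -> merged; set of 11 now {1, 2, 11, 12}
Step 5: find(5) -> no change; set of 5 is {5}
Step 6: find(0) -> no change; set of 0 is {0, 13}
Step 7: find(9) -> no change; set of 9 is {9}
Step 8: find(0) -> no change; set of 0 is {0, 13}
Step 9: find(8) -> no change; set of 8 is {8}
Set of 0: {0, 13}; 10 is not a member.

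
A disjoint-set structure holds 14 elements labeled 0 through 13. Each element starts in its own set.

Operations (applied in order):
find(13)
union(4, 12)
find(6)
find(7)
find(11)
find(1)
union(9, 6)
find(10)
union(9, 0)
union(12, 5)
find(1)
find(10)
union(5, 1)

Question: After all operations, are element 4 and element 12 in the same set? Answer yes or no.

Step 1: find(13) -> no change; set of 13 is {13}
Step 2: union(4, 12) -> merged; set of 4 now {4, 12}
Step 3: find(6) -> no change; set of 6 is {6}
Step 4: find(7) -> no change; set of 7 is {7}
Step 5: find(11) -> no change; set of 11 is {11}
Step 6: find(1) -> no change; set of 1 is {1}
Step 7: union(9, 6) -> merged; set of 9 now {6, 9}
Step 8: find(10) -> no change; set of 10 is {10}
Step 9: union(9, 0) -> merged; set of 9 now {0, 6, 9}
Step 10: union(12, 5) -> merged; set of 12 now {4, 5, 12}
Step 11: find(1) -> no change; set of 1 is {1}
Step 12: find(10) -> no change; set of 10 is {10}
Step 13: union(5, 1) -> merged; set of 5 now {1, 4, 5, 12}
Set of 4: {1, 4, 5, 12}; 12 is a member.

Answer: yes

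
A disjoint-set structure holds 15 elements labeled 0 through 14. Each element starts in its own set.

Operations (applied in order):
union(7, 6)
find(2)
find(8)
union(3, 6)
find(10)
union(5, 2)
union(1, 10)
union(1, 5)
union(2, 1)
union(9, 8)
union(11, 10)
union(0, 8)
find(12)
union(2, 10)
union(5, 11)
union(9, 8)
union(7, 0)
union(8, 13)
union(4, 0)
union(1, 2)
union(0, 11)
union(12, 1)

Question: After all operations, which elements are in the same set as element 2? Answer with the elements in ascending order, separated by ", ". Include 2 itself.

Answer: 0, 1, 2, 3, 4, 5, 6, 7, 8, 9, 10, 11, 12, 13

Derivation:
Step 1: union(7, 6) -> merged; set of 7 now {6, 7}
Step 2: find(2) -> no change; set of 2 is {2}
Step 3: find(8) -> no change; set of 8 is {8}
Step 4: union(3, 6) -> merged; set of 3 now {3, 6, 7}
Step 5: find(10) -> no change; set of 10 is {10}
Step 6: union(5, 2) -> merged; set of 5 now {2, 5}
Step 7: union(1, 10) -> merged; set of 1 now {1, 10}
Step 8: union(1, 5) -> merged; set of 1 now {1, 2, 5, 10}
Step 9: union(2, 1) -> already same set; set of 2 now {1, 2, 5, 10}
Step 10: union(9, 8) -> merged; set of 9 now {8, 9}
Step 11: union(11, 10) -> merged; set of 11 now {1, 2, 5, 10, 11}
Step 12: union(0, 8) -> merged; set of 0 now {0, 8, 9}
Step 13: find(12) -> no change; set of 12 is {12}
Step 14: union(2, 10) -> already same set; set of 2 now {1, 2, 5, 10, 11}
Step 15: union(5, 11) -> already same set; set of 5 now {1, 2, 5, 10, 11}
Step 16: union(9, 8) -> already same set; set of 9 now {0, 8, 9}
Step 17: union(7, 0) -> merged; set of 7 now {0, 3, 6, 7, 8, 9}
Step 18: union(8, 13) -> merged; set of 8 now {0, 3, 6, 7, 8, 9, 13}
Step 19: union(4, 0) -> merged; set of 4 now {0, 3, 4, 6, 7, 8, 9, 13}
Step 20: union(1, 2) -> already same set; set of 1 now {1, 2, 5, 10, 11}
Step 21: union(0, 11) -> merged; set of 0 now {0, 1, 2, 3, 4, 5, 6, 7, 8, 9, 10, 11, 13}
Step 22: union(12, 1) -> merged; set of 12 now {0, 1, 2, 3, 4, 5, 6, 7, 8, 9, 10, 11, 12, 13}
Component of 2: {0, 1, 2, 3, 4, 5, 6, 7, 8, 9, 10, 11, 12, 13}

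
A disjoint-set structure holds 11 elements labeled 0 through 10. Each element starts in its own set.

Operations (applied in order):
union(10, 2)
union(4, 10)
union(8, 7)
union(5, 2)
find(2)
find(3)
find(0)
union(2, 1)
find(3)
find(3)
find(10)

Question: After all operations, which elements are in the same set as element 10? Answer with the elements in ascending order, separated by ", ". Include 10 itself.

Answer: 1, 2, 4, 5, 10

Derivation:
Step 1: union(10, 2) -> merged; set of 10 now {2, 10}
Step 2: union(4, 10) -> merged; set of 4 now {2, 4, 10}
Step 3: union(8, 7) -> merged; set of 8 now {7, 8}
Step 4: union(5, 2) -> merged; set of 5 now {2, 4, 5, 10}
Step 5: find(2) -> no change; set of 2 is {2, 4, 5, 10}
Step 6: find(3) -> no change; set of 3 is {3}
Step 7: find(0) -> no change; set of 0 is {0}
Step 8: union(2, 1) -> merged; set of 2 now {1, 2, 4, 5, 10}
Step 9: find(3) -> no change; set of 3 is {3}
Step 10: find(3) -> no change; set of 3 is {3}
Step 11: find(10) -> no change; set of 10 is {1, 2, 4, 5, 10}
Component of 10: {1, 2, 4, 5, 10}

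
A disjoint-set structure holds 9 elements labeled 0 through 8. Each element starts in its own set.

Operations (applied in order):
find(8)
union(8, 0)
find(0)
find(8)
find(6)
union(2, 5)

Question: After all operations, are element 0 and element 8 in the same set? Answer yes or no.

Answer: yes

Derivation:
Step 1: find(8) -> no change; set of 8 is {8}
Step 2: union(8, 0) -> merged; set of 8 now {0, 8}
Step 3: find(0) -> no change; set of 0 is {0, 8}
Step 4: find(8) -> no change; set of 8 is {0, 8}
Step 5: find(6) -> no change; set of 6 is {6}
Step 6: union(2, 5) -> merged; set of 2 now {2, 5}
Set of 0: {0, 8}; 8 is a member.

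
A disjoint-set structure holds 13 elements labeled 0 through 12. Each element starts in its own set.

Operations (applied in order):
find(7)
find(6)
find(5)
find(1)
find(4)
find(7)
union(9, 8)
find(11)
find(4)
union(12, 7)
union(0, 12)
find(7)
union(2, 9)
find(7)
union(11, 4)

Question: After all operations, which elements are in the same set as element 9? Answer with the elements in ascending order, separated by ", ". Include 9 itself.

Answer: 2, 8, 9

Derivation:
Step 1: find(7) -> no change; set of 7 is {7}
Step 2: find(6) -> no change; set of 6 is {6}
Step 3: find(5) -> no change; set of 5 is {5}
Step 4: find(1) -> no change; set of 1 is {1}
Step 5: find(4) -> no change; set of 4 is {4}
Step 6: find(7) -> no change; set of 7 is {7}
Step 7: union(9, 8) -> merged; set of 9 now {8, 9}
Step 8: find(11) -> no change; set of 11 is {11}
Step 9: find(4) -> no change; set of 4 is {4}
Step 10: union(12, 7) -> merged; set of 12 now {7, 12}
Step 11: union(0, 12) -> merged; set of 0 now {0, 7, 12}
Step 12: find(7) -> no change; set of 7 is {0, 7, 12}
Step 13: union(2, 9) -> merged; set of 2 now {2, 8, 9}
Step 14: find(7) -> no change; set of 7 is {0, 7, 12}
Step 15: union(11, 4) -> merged; set of 11 now {4, 11}
Component of 9: {2, 8, 9}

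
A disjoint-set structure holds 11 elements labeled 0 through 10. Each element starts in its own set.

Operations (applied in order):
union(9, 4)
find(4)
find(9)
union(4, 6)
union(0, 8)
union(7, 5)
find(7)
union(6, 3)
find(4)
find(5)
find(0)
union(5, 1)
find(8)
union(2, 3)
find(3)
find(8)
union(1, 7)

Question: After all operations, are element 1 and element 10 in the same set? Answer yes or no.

Answer: no

Derivation:
Step 1: union(9, 4) -> merged; set of 9 now {4, 9}
Step 2: find(4) -> no change; set of 4 is {4, 9}
Step 3: find(9) -> no change; set of 9 is {4, 9}
Step 4: union(4, 6) -> merged; set of 4 now {4, 6, 9}
Step 5: union(0, 8) -> merged; set of 0 now {0, 8}
Step 6: union(7, 5) -> merged; set of 7 now {5, 7}
Step 7: find(7) -> no change; set of 7 is {5, 7}
Step 8: union(6, 3) -> merged; set of 6 now {3, 4, 6, 9}
Step 9: find(4) -> no change; set of 4 is {3, 4, 6, 9}
Step 10: find(5) -> no change; set of 5 is {5, 7}
Step 11: find(0) -> no change; set of 0 is {0, 8}
Step 12: union(5, 1) -> merged; set of 5 now {1, 5, 7}
Step 13: find(8) -> no change; set of 8 is {0, 8}
Step 14: union(2, 3) -> merged; set of 2 now {2, 3, 4, 6, 9}
Step 15: find(3) -> no change; set of 3 is {2, 3, 4, 6, 9}
Step 16: find(8) -> no change; set of 8 is {0, 8}
Step 17: union(1, 7) -> already same set; set of 1 now {1, 5, 7}
Set of 1: {1, 5, 7}; 10 is not a member.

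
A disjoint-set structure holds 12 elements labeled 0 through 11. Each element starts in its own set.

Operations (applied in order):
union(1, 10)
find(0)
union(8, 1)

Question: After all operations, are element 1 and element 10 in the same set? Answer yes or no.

Step 1: union(1, 10) -> merged; set of 1 now {1, 10}
Step 2: find(0) -> no change; set of 0 is {0}
Step 3: union(8, 1) -> merged; set of 8 now {1, 8, 10}
Set of 1: {1, 8, 10}; 10 is a member.

Answer: yes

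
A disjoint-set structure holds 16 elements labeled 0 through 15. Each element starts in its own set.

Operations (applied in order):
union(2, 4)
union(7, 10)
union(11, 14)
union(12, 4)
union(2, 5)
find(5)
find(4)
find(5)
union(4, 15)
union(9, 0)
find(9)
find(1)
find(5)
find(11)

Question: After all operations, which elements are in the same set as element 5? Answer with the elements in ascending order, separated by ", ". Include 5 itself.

Answer: 2, 4, 5, 12, 15

Derivation:
Step 1: union(2, 4) -> merged; set of 2 now {2, 4}
Step 2: union(7, 10) -> merged; set of 7 now {7, 10}
Step 3: union(11, 14) -> merged; set of 11 now {11, 14}
Step 4: union(12, 4) -> merged; set of 12 now {2, 4, 12}
Step 5: union(2, 5) -> merged; set of 2 now {2, 4, 5, 12}
Step 6: find(5) -> no change; set of 5 is {2, 4, 5, 12}
Step 7: find(4) -> no change; set of 4 is {2, 4, 5, 12}
Step 8: find(5) -> no change; set of 5 is {2, 4, 5, 12}
Step 9: union(4, 15) -> merged; set of 4 now {2, 4, 5, 12, 15}
Step 10: union(9, 0) -> merged; set of 9 now {0, 9}
Step 11: find(9) -> no change; set of 9 is {0, 9}
Step 12: find(1) -> no change; set of 1 is {1}
Step 13: find(5) -> no change; set of 5 is {2, 4, 5, 12, 15}
Step 14: find(11) -> no change; set of 11 is {11, 14}
Component of 5: {2, 4, 5, 12, 15}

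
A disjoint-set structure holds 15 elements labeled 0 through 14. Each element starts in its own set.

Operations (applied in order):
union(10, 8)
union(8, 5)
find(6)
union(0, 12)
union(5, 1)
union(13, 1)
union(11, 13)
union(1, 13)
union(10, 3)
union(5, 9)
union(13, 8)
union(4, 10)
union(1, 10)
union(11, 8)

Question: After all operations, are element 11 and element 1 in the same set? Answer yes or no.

Answer: yes

Derivation:
Step 1: union(10, 8) -> merged; set of 10 now {8, 10}
Step 2: union(8, 5) -> merged; set of 8 now {5, 8, 10}
Step 3: find(6) -> no change; set of 6 is {6}
Step 4: union(0, 12) -> merged; set of 0 now {0, 12}
Step 5: union(5, 1) -> merged; set of 5 now {1, 5, 8, 10}
Step 6: union(13, 1) -> merged; set of 13 now {1, 5, 8, 10, 13}
Step 7: union(11, 13) -> merged; set of 11 now {1, 5, 8, 10, 11, 13}
Step 8: union(1, 13) -> already same set; set of 1 now {1, 5, 8, 10, 11, 13}
Step 9: union(10, 3) -> merged; set of 10 now {1, 3, 5, 8, 10, 11, 13}
Step 10: union(5, 9) -> merged; set of 5 now {1, 3, 5, 8, 9, 10, 11, 13}
Step 11: union(13, 8) -> already same set; set of 13 now {1, 3, 5, 8, 9, 10, 11, 13}
Step 12: union(4, 10) -> merged; set of 4 now {1, 3, 4, 5, 8, 9, 10, 11, 13}
Step 13: union(1, 10) -> already same set; set of 1 now {1, 3, 4, 5, 8, 9, 10, 11, 13}
Step 14: union(11, 8) -> already same set; set of 11 now {1, 3, 4, 5, 8, 9, 10, 11, 13}
Set of 11: {1, 3, 4, 5, 8, 9, 10, 11, 13}; 1 is a member.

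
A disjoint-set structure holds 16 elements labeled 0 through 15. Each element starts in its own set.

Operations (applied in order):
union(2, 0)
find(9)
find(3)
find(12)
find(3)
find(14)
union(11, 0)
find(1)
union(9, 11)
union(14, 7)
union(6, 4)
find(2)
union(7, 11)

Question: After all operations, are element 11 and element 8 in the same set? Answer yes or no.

Step 1: union(2, 0) -> merged; set of 2 now {0, 2}
Step 2: find(9) -> no change; set of 9 is {9}
Step 3: find(3) -> no change; set of 3 is {3}
Step 4: find(12) -> no change; set of 12 is {12}
Step 5: find(3) -> no change; set of 3 is {3}
Step 6: find(14) -> no change; set of 14 is {14}
Step 7: union(11, 0) -> merged; set of 11 now {0, 2, 11}
Step 8: find(1) -> no change; set of 1 is {1}
Step 9: union(9, 11) -> merged; set of 9 now {0, 2, 9, 11}
Step 10: union(14, 7) -> merged; set of 14 now {7, 14}
Step 11: union(6, 4) -> merged; set of 6 now {4, 6}
Step 12: find(2) -> no change; set of 2 is {0, 2, 9, 11}
Step 13: union(7, 11) -> merged; set of 7 now {0, 2, 7, 9, 11, 14}
Set of 11: {0, 2, 7, 9, 11, 14}; 8 is not a member.

Answer: no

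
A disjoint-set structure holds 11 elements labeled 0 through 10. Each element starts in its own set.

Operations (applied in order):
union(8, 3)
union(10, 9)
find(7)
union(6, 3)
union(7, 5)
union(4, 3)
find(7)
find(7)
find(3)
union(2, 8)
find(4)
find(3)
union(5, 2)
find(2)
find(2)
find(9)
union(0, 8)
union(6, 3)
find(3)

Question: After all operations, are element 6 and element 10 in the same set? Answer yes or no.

Step 1: union(8, 3) -> merged; set of 8 now {3, 8}
Step 2: union(10, 9) -> merged; set of 10 now {9, 10}
Step 3: find(7) -> no change; set of 7 is {7}
Step 4: union(6, 3) -> merged; set of 6 now {3, 6, 8}
Step 5: union(7, 5) -> merged; set of 7 now {5, 7}
Step 6: union(4, 3) -> merged; set of 4 now {3, 4, 6, 8}
Step 7: find(7) -> no change; set of 7 is {5, 7}
Step 8: find(7) -> no change; set of 7 is {5, 7}
Step 9: find(3) -> no change; set of 3 is {3, 4, 6, 8}
Step 10: union(2, 8) -> merged; set of 2 now {2, 3, 4, 6, 8}
Step 11: find(4) -> no change; set of 4 is {2, 3, 4, 6, 8}
Step 12: find(3) -> no change; set of 3 is {2, 3, 4, 6, 8}
Step 13: union(5, 2) -> merged; set of 5 now {2, 3, 4, 5, 6, 7, 8}
Step 14: find(2) -> no change; set of 2 is {2, 3, 4, 5, 6, 7, 8}
Step 15: find(2) -> no change; set of 2 is {2, 3, 4, 5, 6, 7, 8}
Step 16: find(9) -> no change; set of 9 is {9, 10}
Step 17: union(0, 8) -> merged; set of 0 now {0, 2, 3, 4, 5, 6, 7, 8}
Step 18: union(6, 3) -> already same set; set of 6 now {0, 2, 3, 4, 5, 6, 7, 8}
Step 19: find(3) -> no change; set of 3 is {0, 2, 3, 4, 5, 6, 7, 8}
Set of 6: {0, 2, 3, 4, 5, 6, 7, 8}; 10 is not a member.

Answer: no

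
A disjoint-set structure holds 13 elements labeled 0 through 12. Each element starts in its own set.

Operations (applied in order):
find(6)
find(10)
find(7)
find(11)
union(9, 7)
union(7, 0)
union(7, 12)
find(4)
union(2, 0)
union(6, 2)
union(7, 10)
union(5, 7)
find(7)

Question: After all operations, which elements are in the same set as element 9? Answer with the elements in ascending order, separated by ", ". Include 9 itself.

Step 1: find(6) -> no change; set of 6 is {6}
Step 2: find(10) -> no change; set of 10 is {10}
Step 3: find(7) -> no change; set of 7 is {7}
Step 4: find(11) -> no change; set of 11 is {11}
Step 5: union(9, 7) -> merged; set of 9 now {7, 9}
Step 6: union(7, 0) -> merged; set of 7 now {0, 7, 9}
Step 7: union(7, 12) -> merged; set of 7 now {0, 7, 9, 12}
Step 8: find(4) -> no change; set of 4 is {4}
Step 9: union(2, 0) -> merged; set of 2 now {0, 2, 7, 9, 12}
Step 10: union(6, 2) -> merged; set of 6 now {0, 2, 6, 7, 9, 12}
Step 11: union(7, 10) -> merged; set of 7 now {0, 2, 6, 7, 9, 10, 12}
Step 12: union(5, 7) -> merged; set of 5 now {0, 2, 5, 6, 7, 9, 10, 12}
Step 13: find(7) -> no change; set of 7 is {0, 2, 5, 6, 7, 9, 10, 12}
Component of 9: {0, 2, 5, 6, 7, 9, 10, 12}

Answer: 0, 2, 5, 6, 7, 9, 10, 12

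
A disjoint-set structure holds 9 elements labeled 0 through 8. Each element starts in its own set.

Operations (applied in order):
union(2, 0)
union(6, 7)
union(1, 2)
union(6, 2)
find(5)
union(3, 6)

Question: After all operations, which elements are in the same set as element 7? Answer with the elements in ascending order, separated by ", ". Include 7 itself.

Answer: 0, 1, 2, 3, 6, 7

Derivation:
Step 1: union(2, 0) -> merged; set of 2 now {0, 2}
Step 2: union(6, 7) -> merged; set of 6 now {6, 7}
Step 3: union(1, 2) -> merged; set of 1 now {0, 1, 2}
Step 4: union(6, 2) -> merged; set of 6 now {0, 1, 2, 6, 7}
Step 5: find(5) -> no change; set of 5 is {5}
Step 6: union(3, 6) -> merged; set of 3 now {0, 1, 2, 3, 6, 7}
Component of 7: {0, 1, 2, 3, 6, 7}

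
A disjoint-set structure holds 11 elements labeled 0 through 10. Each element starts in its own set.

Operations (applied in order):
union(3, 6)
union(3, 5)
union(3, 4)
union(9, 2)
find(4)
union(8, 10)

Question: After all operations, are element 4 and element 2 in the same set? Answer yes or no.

Answer: no

Derivation:
Step 1: union(3, 6) -> merged; set of 3 now {3, 6}
Step 2: union(3, 5) -> merged; set of 3 now {3, 5, 6}
Step 3: union(3, 4) -> merged; set of 3 now {3, 4, 5, 6}
Step 4: union(9, 2) -> merged; set of 9 now {2, 9}
Step 5: find(4) -> no change; set of 4 is {3, 4, 5, 6}
Step 6: union(8, 10) -> merged; set of 8 now {8, 10}
Set of 4: {3, 4, 5, 6}; 2 is not a member.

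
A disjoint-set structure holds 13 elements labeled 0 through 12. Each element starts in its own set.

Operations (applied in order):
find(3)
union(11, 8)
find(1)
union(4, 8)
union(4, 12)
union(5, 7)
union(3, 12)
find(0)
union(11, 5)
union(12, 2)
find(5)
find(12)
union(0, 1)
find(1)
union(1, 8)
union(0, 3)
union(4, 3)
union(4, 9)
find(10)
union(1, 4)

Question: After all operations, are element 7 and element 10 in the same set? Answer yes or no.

Answer: no

Derivation:
Step 1: find(3) -> no change; set of 3 is {3}
Step 2: union(11, 8) -> merged; set of 11 now {8, 11}
Step 3: find(1) -> no change; set of 1 is {1}
Step 4: union(4, 8) -> merged; set of 4 now {4, 8, 11}
Step 5: union(4, 12) -> merged; set of 4 now {4, 8, 11, 12}
Step 6: union(5, 7) -> merged; set of 5 now {5, 7}
Step 7: union(3, 12) -> merged; set of 3 now {3, 4, 8, 11, 12}
Step 8: find(0) -> no change; set of 0 is {0}
Step 9: union(11, 5) -> merged; set of 11 now {3, 4, 5, 7, 8, 11, 12}
Step 10: union(12, 2) -> merged; set of 12 now {2, 3, 4, 5, 7, 8, 11, 12}
Step 11: find(5) -> no change; set of 5 is {2, 3, 4, 5, 7, 8, 11, 12}
Step 12: find(12) -> no change; set of 12 is {2, 3, 4, 5, 7, 8, 11, 12}
Step 13: union(0, 1) -> merged; set of 0 now {0, 1}
Step 14: find(1) -> no change; set of 1 is {0, 1}
Step 15: union(1, 8) -> merged; set of 1 now {0, 1, 2, 3, 4, 5, 7, 8, 11, 12}
Step 16: union(0, 3) -> already same set; set of 0 now {0, 1, 2, 3, 4, 5, 7, 8, 11, 12}
Step 17: union(4, 3) -> already same set; set of 4 now {0, 1, 2, 3, 4, 5, 7, 8, 11, 12}
Step 18: union(4, 9) -> merged; set of 4 now {0, 1, 2, 3, 4, 5, 7, 8, 9, 11, 12}
Step 19: find(10) -> no change; set of 10 is {10}
Step 20: union(1, 4) -> already same set; set of 1 now {0, 1, 2, 3, 4, 5, 7, 8, 9, 11, 12}
Set of 7: {0, 1, 2, 3, 4, 5, 7, 8, 9, 11, 12}; 10 is not a member.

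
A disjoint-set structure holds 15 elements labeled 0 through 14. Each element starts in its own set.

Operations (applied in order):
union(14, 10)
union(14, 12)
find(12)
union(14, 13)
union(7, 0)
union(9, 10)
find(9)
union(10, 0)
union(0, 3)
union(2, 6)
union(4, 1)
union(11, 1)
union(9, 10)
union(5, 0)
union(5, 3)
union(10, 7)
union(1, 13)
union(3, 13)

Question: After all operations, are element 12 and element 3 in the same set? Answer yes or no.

Step 1: union(14, 10) -> merged; set of 14 now {10, 14}
Step 2: union(14, 12) -> merged; set of 14 now {10, 12, 14}
Step 3: find(12) -> no change; set of 12 is {10, 12, 14}
Step 4: union(14, 13) -> merged; set of 14 now {10, 12, 13, 14}
Step 5: union(7, 0) -> merged; set of 7 now {0, 7}
Step 6: union(9, 10) -> merged; set of 9 now {9, 10, 12, 13, 14}
Step 7: find(9) -> no change; set of 9 is {9, 10, 12, 13, 14}
Step 8: union(10, 0) -> merged; set of 10 now {0, 7, 9, 10, 12, 13, 14}
Step 9: union(0, 3) -> merged; set of 0 now {0, 3, 7, 9, 10, 12, 13, 14}
Step 10: union(2, 6) -> merged; set of 2 now {2, 6}
Step 11: union(4, 1) -> merged; set of 4 now {1, 4}
Step 12: union(11, 1) -> merged; set of 11 now {1, 4, 11}
Step 13: union(9, 10) -> already same set; set of 9 now {0, 3, 7, 9, 10, 12, 13, 14}
Step 14: union(5, 0) -> merged; set of 5 now {0, 3, 5, 7, 9, 10, 12, 13, 14}
Step 15: union(5, 3) -> already same set; set of 5 now {0, 3, 5, 7, 9, 10, 12, 13, 14}
Step 16: union(10, 7) -> already same set; set of 10 now {0, 3, 5, 7, 9, 10, 12, 13, 14}
Step 17: union(1, 13) -> merged; set of 1 now {0, 1, 3, 4, 5, 7, 9, 10, 11, 12, 13, 14}
Step 18: union(3, 13) -> already same set; set of 3 now {0, 1, 3, 4, 5, 7, 9, 10, 11, 12, 13, 14}
Set of 12: {0, 1, 3, 4, 5, 7, 9, 10, 11, 12, 13, 14}; 3 is a member.

Answer: yes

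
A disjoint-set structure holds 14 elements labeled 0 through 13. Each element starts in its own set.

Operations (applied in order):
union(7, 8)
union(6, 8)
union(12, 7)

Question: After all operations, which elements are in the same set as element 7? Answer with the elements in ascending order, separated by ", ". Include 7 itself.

Answer: 6, 7, 8, 12

Derivation:
Step 1: union(7, 8) -> merged; set of 7 now {7, 8}
Step 2: union(6, 8) -> merged; set of 6 now {6, 7, 8}
Step 3: union(12, 7) -> merged; set of 12 now {6, 7, 8, 12}
Component of 7: {6, 7, 8, 12}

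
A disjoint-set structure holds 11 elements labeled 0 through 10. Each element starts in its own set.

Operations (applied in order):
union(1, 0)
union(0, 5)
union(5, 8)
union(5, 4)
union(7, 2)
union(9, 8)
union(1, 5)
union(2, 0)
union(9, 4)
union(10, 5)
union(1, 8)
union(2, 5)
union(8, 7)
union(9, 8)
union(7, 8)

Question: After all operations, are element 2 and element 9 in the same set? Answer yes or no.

Answer: yes

Derivation:
Step 1: union(1, 0) -> merged; set of 1 now {0, 1}
Step 2: union(0, 5) -> merged; set of 0 now {0, 1, 5}
Step 3: union(5, 8) -> merged; set of 5 now {0, 1, 5, 8}
Step 4: union(5, 4) -> merged; set of 5 now {0, 1, 4, 5, 8}
Step 5: union(7, 2) -> merged; set of 7 now {2, 7}
Step 6: union(9, 8) -> merged; set of 9 now {0, 1, 4, 5, 8, 9}
Step 7: union(1, 5) -> already same set; set of 1 now {0, 1, 4, 5, 8, 9}
Step 8: union(2, 0) -> merged; set of 2 now {0, 1, 2, 4, 5, 7, 8, 9}
Step 9: union(9, 4) -> already same set; set of 9 now {0, 1, 2, 4, 5, 7, 8, 9}
Step 10: union(10, 5) -> merged; set of 10 now {0, 1, 2, 4, 5, 7, 8, 9, 10}
Step 11: union(1, 8) -> already same set; set of 1 now {0, 1, 2, 4, 5, 7, 8, 9, 10}
Step 12: union(2, 5) -> already same set; set of 2 now {0, 1, 2, 4, 5, 7, 8, 9, 10}
Step 13: union(8, 7) -> already same set; set of 8 now {0, 1, 2, 4, 5, 7, 8, 9, 10}
Step 14: union(9, 8) -> already same set; set of 9 now {0, 1, 2, 4, 5, 7, 8, 9, 10}
Step 15: union(7, 8) -> already same set; set of 7 now {0, 1, 2, 4, 5, 7, 8, 9, 10}
Set of 2: {0, 1, 2, 4, 5, 7, 8, 9, 10}; 9 is a member.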